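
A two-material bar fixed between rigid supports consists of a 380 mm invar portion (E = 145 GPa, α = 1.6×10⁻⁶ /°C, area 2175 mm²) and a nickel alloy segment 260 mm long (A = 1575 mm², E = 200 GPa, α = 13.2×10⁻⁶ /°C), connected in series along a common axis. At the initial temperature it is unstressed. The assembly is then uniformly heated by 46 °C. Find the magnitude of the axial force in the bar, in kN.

Free thermal expansion of the whole bar: Σ αᵢΔT Lᵢ = 1.6×10⁻⁶×46×380 + 13.2×10⁻⁶×46×260 = 0.1858 mm.
Since the ends are fixed, an axial force P builds up, equal in every segment, with P · Σ Lᵢ/(AᵢEᵢ) = δ_free.
The series flexibility is Σ Lᵢ/(AᵢEᵢ) = 380/(2175×145×10³) + 260/(1575×200×10³) = 2.03×10⁻⁶ mm/N.
Hence P = δ_free / Σ(L/AE) = 0.1858/2.03×10⁻⁶ = 91.53 kN (compressive).

P ≈ 91.5 kN (compressive)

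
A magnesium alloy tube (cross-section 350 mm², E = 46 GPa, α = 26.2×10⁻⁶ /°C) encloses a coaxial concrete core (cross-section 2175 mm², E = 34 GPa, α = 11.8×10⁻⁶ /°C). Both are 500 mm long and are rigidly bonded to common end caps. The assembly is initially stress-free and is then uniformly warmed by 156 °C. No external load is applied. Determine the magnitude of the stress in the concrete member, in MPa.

Both members must finish at the same length. With the larger α, the magnesium alloy tends to over-expand; the plates restrain it, putting the magnesium alloy in compression and the concrete in tension. With no external load the two internal forces are equal and opposite, magnitude P.
Equating the net (thermal + elastic) strains gives |α₁ − α₂|·ΔT = P·[1/(A₁E₁) + 1/(A₂E₂)].
|α₁ − α₂|·ΔT = 14.4×10⁻⁶ × 156 = 0.002246.
1/(A₁E₁) + 1/(A₂E₂) = 1/(350×46×10³) + 1/(2175×34×10³) = 7.563×10⁻⁸ N⁻¹.
P = 0.002246 / 7.563×10⁻⁸ = 29700 N = 29.7 kN.
σ_{concrete} = P/A₂ = 29700/2175 = 13.66 MPa, tensile.

σ ≈ 13.7 MPa (tensile)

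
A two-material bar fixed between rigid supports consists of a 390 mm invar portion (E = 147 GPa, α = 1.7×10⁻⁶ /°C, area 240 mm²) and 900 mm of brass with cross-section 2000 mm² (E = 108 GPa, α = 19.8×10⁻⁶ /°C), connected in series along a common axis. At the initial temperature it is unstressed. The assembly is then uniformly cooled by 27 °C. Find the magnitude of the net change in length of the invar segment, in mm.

With the walls removed the bar would change length by δ_free = Σ αᵢΔT Lᵢ = 1.7×10⁻⁶×27×390 + 19.8×10⁻⁶×27×900 = 0.499 mm.
Since the ends are fixed, an axial force P builds up, equal in every segment, with P · Σ Lᵢ/(AᵢEᵢ) = δ_free.
Σ Lᵢ/(AᵢEᵢ) = 390/(240×147×10³) + 900/(2000×108×10³) = 1.522×10⁻⁵ mm/N.
So P = 0.499 / 1.522×10⁻⁵ = 32.79 kN, tensile.
For the invar segment, free thermal change = 1.7×10⁻⁶×27×390 = 0.0179 mm and elastic change from P = 32790×390/(240×147×10³) = 0.3624 mm; these oppose, so the net change is 0.345 mm (segment lengthens).

|ΔL| ≈ 0.345 mm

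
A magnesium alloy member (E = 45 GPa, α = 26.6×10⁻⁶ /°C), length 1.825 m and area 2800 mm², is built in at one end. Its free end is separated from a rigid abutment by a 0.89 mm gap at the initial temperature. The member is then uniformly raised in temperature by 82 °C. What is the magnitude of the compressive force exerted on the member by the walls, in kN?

Unrestrained expansion: δ_free = αΔT L = 26.6×10⁻⁶ × 82 × 1825 = 3.981 mm.
The gap closes (δ_free > 0.89 mm) and the wall then resists a further 3.981 − 0.89 = 3.091 mm of expansion.
That suppressed elongation corresponds to σ = E·Δ/L = 45×10³ × 3.091/1825 = 76.21 MPa.
P = σA = 76.21 × 2800 = 213.4 kN.

P ≈ 213 kN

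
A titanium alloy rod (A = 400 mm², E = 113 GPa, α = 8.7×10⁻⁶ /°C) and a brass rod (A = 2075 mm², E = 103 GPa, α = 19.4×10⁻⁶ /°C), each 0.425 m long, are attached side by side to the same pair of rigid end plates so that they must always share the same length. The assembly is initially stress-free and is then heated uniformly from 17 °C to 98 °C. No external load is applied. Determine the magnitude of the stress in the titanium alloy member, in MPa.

The brass has the larger α, so on heating it would change length more than the titanium alloy if both were free. The rigid plates force a common final length, so the brass is put into compression and the titanium alloy into tension, with equal and opposite forces P (no external load).
Equating the net (thermal + elastic) strains gives |α₁ − α₂|·ΔT = P·[1/(A₁E₁) + 1/(A₂E₂)].
|α₁ − α₂|·ΔT = 10.7×10⁻⁶ × 81 = 0.0008667.
1/(A₁E₁) + 1/(A₂E₂) = 1/(400×113×10³) + 1/(2075×103×10³) = 2.68×10⁻⁸ N⁻¹.
So P = 0.0008667 / 2.68×10⁻⁸ = 32.34 kN.
σ_{titanium alloy} = P/A₁ = 32340/400 = 80.84 MPa, tensile.

σ ≈ 80.8 MPa (tensile)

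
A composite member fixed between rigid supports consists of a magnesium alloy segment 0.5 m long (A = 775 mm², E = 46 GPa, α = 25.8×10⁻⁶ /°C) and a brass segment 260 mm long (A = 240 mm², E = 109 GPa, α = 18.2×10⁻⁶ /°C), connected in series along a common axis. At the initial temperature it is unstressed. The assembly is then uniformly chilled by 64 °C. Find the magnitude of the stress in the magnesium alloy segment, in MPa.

With the walls removed the bar would change length by δ_free = Σ αᵢΔT Lᵢ = 25.8×10⁻⁶×64×500 + 18.2×10⁻⁶×64×260 = 1.128 mm.
The walls prevent any net length change, so an axial force P (same in every segment) develops. Compatibility: P · Σ Lᵢ/(AᵢEᵢ) = δ_free.
The series flexibility is Σ Lᵢ/(AᵢEᵢ) = 500/(775×46×10³) + 260/(240×109×10³) = 2.396×10⁻⁵ mm/N.
Hence P = δ_free / Σ(L/AE) = 1.128/2.396×10⁻⁵ = 47.09 kN (tensile).
σ_{magnesium alloy} = P / A = 47090 / 775 = 60.76 MPa.

σ ≈ 60.8 MPa (tensile)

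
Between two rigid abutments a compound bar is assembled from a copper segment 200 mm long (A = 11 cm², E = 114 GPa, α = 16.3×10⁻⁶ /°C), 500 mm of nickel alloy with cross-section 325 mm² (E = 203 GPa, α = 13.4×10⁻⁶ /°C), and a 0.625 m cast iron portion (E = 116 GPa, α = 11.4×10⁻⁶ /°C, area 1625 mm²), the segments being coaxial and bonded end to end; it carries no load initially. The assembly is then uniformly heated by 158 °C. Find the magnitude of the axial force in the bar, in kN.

Free thermal expansion of the whole bar: Σ αᵢΔT Lᵢ = 16.3×10⁻⁶×158×200 + 13.4×10⁻⁶×158×500 + 11.4×10⁻⁶×158×625 = 2.699 mm.
The rigid supports impose zero overall length change; the single axial force P common to all segments must satisfy P Σ Lᵢ/(AᵢEᵢ) = δ_free.
The series flexibility is Σ Lᵢ/(AᵢEᵢ) = 200/(1100×114×10³) + 500/(325×203×10³) + 625/(1625×116×10³) = 1.249×10⁻⁵ mm/N.
P = 2.699 / 1.249×10⁻⁵ = 216100 N = 216.1 kN, compressive.

P ≈ 216 kN (compressive)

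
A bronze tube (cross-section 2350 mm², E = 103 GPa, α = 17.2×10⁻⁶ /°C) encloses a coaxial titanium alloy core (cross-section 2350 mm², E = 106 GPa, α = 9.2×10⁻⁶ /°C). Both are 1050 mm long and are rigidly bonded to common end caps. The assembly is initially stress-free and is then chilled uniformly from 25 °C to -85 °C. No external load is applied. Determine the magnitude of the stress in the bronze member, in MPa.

Both members must finish at the same length. With the larger α, the bronze tends to over-contract; the plates restrain it, putting the bronze in tension and the titanium alloy in compression. With no external load the two internal forces are equal and opposite, magnitude P.
Setting the final lengths equal and cancelling L: (α₁ − α₂)ΔT = P/(A₁E₁) + P/(A₂E₂).
|α₁ − α₂|·ΔT = 8×10⁻⁶ × 110 = 0.00088.
1/(A₁E₁) + 1/(A₂E₂) = 1/(2350×103×10³) + 1/(2350×106×10³) = 8.146×10⁻⁹ N⁻¹.
So P = 0.00088 / 8.146×10⁻⁹ = 108 kN.
σ_{bronze} = P/A₁ = 108000/2350 = 45.97 MPa, tensile.

σ ≈ 46 MPa (tensile)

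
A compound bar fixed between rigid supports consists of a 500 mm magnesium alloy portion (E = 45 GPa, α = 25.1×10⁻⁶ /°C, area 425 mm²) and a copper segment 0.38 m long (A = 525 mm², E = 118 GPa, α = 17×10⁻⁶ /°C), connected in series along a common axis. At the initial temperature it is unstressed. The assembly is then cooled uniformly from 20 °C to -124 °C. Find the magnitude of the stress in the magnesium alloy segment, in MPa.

With the walls removed the bar would change length by δ_free = Σ αᵢΔT Lᵢ = 25.1×10⁻⁶×144×500 + 17×10⁻⁶×144×380 = 2.737 mm.
The walls prevent any net length change, so an axial force P (same in every segment) develops. Compatibility: P · Σ Lᵢ/(AᵢEᵢ) = δ_free.
Σ Lᵢ/(AᵢEᵢ) = 500/(425×45×10³) + 380/(525×118×10³) = 3.228×10⁻⁵ mm/N.
Hence P = δ_free / Σ(L/AE) = 2.737/3.228×10⁻⁵ = 84.81 kN (tensile).
σ_{magnesium alloy} = P / A = 84810 / 425 = 199.6 MPa.

σ ≈ 200 MPa (tensile)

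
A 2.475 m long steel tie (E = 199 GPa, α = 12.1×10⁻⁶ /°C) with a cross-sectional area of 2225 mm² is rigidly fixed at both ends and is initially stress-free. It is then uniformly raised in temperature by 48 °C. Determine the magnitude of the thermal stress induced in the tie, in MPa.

σ ≈ 116 MPa (compressive)

With length fixed, the mechanical strain must cancel the thermal strain αΔT = 12.1×10⁻⁶ × 48 = 580.8×10⁻⁶.
Hence σ = E·αΔT = 199×10³ × 580.8×10⁻⁶ = 115.6 MPa, compressive.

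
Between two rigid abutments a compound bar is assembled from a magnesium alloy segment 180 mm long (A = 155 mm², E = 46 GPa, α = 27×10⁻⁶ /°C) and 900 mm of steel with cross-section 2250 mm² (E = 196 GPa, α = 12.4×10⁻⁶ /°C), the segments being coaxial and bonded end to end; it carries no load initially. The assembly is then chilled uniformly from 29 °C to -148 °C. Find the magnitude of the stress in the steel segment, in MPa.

With the walls removed the bar would change length by δ_free = Σ αᵢΔT Lᵢ = 27×10⁻⁶×177×180 + 12.4×10⁻⁶×177×900 = 2.836 mm.
Since the ends are fixed, an axial force P builds up, equal in every segment, with P · Σ Lᵢ/(AᵢEᵢ) = δ_free.
The series flexibility is Σ Lᵢ/(AᵢEᵢ) = 180/(155×46×10³) + 900/(2250×196×10³) = 2.729×10⁻⁵ mm/N.
P = 2.836 / 2.729×10⁻⁵ = 103900 N = 103.9 kN, tensile.
σ_{steel} = P / A = 103900 / 2250 = 46.19 MPa.

σ ≈ 46.2 MPa (tensile)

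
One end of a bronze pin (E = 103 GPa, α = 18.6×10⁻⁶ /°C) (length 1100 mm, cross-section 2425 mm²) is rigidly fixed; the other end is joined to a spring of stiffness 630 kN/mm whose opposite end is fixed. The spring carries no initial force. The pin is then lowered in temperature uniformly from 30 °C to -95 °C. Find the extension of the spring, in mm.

δ ≈ 0.678 mm

Free thermal contraction: δ_free = αΔT L = 18.6×10⁻⁶ × 125 × 1100 = 2.558 mm.
Let P be the tensile force in the spring. The pin extends elastically by PL/(AE) and the spring stretches by P/k; together these equal δ_free.
So P = δ_free / [L/(AE) + 1/k] = 2.558 / [ 1100/(2425×103×10³) + 1/(630×10³) ].
P = 2.558 / 5.991×10⁻⁶ = 426900 N.
Spring extension = P/k = 426900/(630×10³) = 0.6776 mm.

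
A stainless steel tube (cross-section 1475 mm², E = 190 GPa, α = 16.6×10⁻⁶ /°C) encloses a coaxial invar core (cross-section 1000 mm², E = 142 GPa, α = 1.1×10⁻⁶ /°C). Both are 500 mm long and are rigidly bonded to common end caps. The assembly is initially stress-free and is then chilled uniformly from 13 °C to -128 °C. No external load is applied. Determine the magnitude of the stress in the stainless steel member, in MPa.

The stainless steel has the larger α, so on cooling it would change length more than the invar if both were free. The rigid plates force a common final length, so the stainless steel is put into tension and the invar into compression, with equal and opposite forces P (no external load).
Compatibility of the two members (thermal + elastic change equal): (α₁ − α₂)ΔT = P·[1/(A₁E₁) + 1/(A₂E₂)].
|α₁ − α₂|·ΔT = 15.5×10⁻⁶ × 141 = 0.002185.
1/(A₁E₁) + 1/(A₂E₂) = 1/(1475×190×10³) + 1/(1000×142×10³) = 1.061×10⁻⁸ N⁻¹.
So P = 0.002185 / 1.061×10⁻⁸ = 206 kN.
σ_{stainless steel} = P/A₁ = 206000/1475 = 139.6 MPa, tensile.

σ ≈ 140 MPa (tensile)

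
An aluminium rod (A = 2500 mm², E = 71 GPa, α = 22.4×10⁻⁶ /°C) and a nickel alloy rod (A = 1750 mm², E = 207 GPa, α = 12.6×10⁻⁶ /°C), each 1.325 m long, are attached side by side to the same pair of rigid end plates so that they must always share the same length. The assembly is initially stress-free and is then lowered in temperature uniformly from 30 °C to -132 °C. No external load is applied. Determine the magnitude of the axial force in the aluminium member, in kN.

Both members must finish at the same length. With the larger α, the aluminium tends to over-contract; the plates restrain it, putting the aluminium in tension and the nickel alloy in compression. With no external load the two internal forces are equal and opposite, magnitude P.
Setting the final lengths equal and cancelling L: (α₁ − α₂)ΔT = P/(A₁E₁) + P/(A₂E₂).
|α₁ − α₂|·ΔT = 9.8×10⁻⁶ × 162 = 0.001588.
1/(A₁E₁) + 1/(A₂E₂) = 1/(2500×71×10³) + 1/(1750×207×10³) = 8.394×10⁻⁹ N⁻¹.
So P = 0.001588 / 8.394×10⁻⁹ = 189.1 kN.

P ≈ 189 kN (tensile in the aluminium)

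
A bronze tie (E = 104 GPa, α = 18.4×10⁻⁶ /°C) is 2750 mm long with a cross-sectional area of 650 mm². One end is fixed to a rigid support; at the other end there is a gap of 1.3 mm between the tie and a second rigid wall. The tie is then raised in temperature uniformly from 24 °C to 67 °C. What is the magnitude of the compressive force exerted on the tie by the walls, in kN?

P ≈ 21.5 kN

If the wall were absent the tie would grow by αΔT L = 18.4×10⁻⁶ × 43 × 2750 = 2.176 mm.
This exceeds the 1.3 mm gap, so the wall pushes back. The portion of expansion that must be recovered elastically is δ_free − gap = 2.176 − 1.3 = 0.8758 mm.
Compatibility: PL/(AE) = 0.8758 mm, so σ = P/A = E × (0.8758/2750) = 33.12 MPa.
P = σA = 33.12 × 650 = 21.53 kN.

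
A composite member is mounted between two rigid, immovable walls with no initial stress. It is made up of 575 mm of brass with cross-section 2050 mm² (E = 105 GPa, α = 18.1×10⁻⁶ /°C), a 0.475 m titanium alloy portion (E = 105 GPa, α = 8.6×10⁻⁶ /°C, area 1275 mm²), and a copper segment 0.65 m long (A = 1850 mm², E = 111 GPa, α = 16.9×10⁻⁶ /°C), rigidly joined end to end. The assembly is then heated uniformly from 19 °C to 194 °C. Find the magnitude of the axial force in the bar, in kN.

If the supports were absent, the total length change would be Σ αᵢΔT Lᵢ = 18.1×10⁻⁶×175×575 + 8.6×10⁻⁶×175×475 + 16.9×10⁻⁶×175×650 = 4.459 mm.
Since the ends are fixed, an axial force P builds up, equal in every segment, with P · Σ Lᵢ/(AᵢEᵢ) = δ_free.
Σ Lᵢ/(AᵢEᵢ) = 575/(2050×105×10³) + 475/(1275×105×10³) + 650/(1850×111×10³) = 9.385×10⁻⁶ mm/N.
Hence P = δ_free / Σ(L/AE) = 4.459/9.385×10⁻⁶ = 475.1 kN (compressive).

P ≈ 475 kN (compressive)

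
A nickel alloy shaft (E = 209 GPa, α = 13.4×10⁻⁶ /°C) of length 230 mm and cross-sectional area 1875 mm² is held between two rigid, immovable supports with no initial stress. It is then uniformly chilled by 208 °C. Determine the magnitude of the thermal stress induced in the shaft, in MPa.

σ ≈ 583 MPa (tensile)

With length fixed, the mechanical strain must cancel the thermal strain αΔT = 13.4×10⁻⁶ × 208 = 2787.2×10⁻⁶.
σ = EαΔT = 209×10³ × 13.4×10⁻⁶ × 208 = 582.5 MPa (tensile; the shaft is trying to contract).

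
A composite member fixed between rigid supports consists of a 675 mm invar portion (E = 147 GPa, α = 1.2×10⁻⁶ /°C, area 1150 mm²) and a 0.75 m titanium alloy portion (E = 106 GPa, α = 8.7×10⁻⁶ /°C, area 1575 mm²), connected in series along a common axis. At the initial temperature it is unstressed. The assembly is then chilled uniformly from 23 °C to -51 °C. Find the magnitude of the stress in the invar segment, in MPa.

σ ≈ 55.6 MPa (tensile)

With the walls removed the bar would change length by δ_free = Σ αᵢΔT Lᵢ = 1.2×10⁻⁶×74×675 + 8.7×10⁻⁶×74×750 = 0.5428 mm.
Since the ends are fixed, an axial force P builds up, equal in every segment, with P · Σ Lᵢ/(AᵢEᵢ) = δ_free.
Σ Lᵢ/(AᵢEᵢ) = 675/(1150×147×10³) + 750/(1575×106×10³) = 8.485×10⁻⁶ mm/N.
Hence P = δ_free / Σ(L/AE) = 0.5428/8.485×10⁻⁶ = 63.97 kN (tensile).
σ_{invar} = P / A = 63970 / 1150 = 55.62 MPa.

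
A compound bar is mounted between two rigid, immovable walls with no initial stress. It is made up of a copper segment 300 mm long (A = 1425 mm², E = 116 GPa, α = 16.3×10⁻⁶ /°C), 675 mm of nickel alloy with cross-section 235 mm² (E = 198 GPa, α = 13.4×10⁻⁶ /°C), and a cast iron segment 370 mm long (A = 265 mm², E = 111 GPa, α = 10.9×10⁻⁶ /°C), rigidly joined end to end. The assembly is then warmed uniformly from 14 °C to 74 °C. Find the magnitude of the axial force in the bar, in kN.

Free thermal expansion of the whole bar: Σ αᵢΔT Lᵢ = 16.3×10⁻⁶×60×300 + 13.4×10⁻⁶×60×675 + 10.9×10⁻⁶×60×370 = 1.078 mm.
The rigid supports impose zero overall length change; the single axial force P common to all segments must satisfy P Σ Lᵢ/(AᵢEᵢ) = δ_free.
Σ Lᵢ/(AᵢEᵢ) = 300/(1425×116×10³) + 675/(235×198×10³) + 370/(265×111×10³) = 2.89×10⁻⁵ mm/N.
Hence P = δ_free / Σ(L/AE) = 1.078/2.89×10⁻⁵ = 37.3 kN (compressive).

P ≈ 37.3 kN (compressive)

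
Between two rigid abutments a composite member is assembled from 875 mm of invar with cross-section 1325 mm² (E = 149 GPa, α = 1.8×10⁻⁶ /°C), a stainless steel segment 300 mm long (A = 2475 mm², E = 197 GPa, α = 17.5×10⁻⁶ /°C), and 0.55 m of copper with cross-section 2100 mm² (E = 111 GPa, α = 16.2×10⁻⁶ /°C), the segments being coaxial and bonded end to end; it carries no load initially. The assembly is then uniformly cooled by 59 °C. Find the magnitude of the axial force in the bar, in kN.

Free thermal contraction of the whole bar: Σ αᵢΔT Lᵢ = 1.8×10⁻⁶×59×875 + 17.5×10⁻⁶×59×300 + 16.2×10⁻⁶×59×550 = 0.9284 mm.
The rigid supports impose zero overall length change; the single axial force P common to all segments must satisfy P Σ Lᵢ/(AᵢEᵢ) = δ_free.
The series flexibility is Σ Lᵢ/(AᵢEᵢ) = 875/(1325×149×10³) + 300/(2475×197×10³) + 550/(2100×111×10³) = 7.407×10⁻⁶ mm/N.
Hence P = δ_free / Σ(L/AE) = 0.9284/7.407×10⁻⁶ = 125.3 kN (tensile).

P ≈ 125 kN (tensile)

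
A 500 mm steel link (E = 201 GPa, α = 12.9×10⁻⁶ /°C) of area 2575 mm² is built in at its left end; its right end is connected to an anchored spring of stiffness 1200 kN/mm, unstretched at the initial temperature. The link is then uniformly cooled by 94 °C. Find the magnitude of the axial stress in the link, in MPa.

σ ≈ 131 MPa (tensile)

If the spring were absent the link would shorten by αΔT L = 12.9×10⁻⁶ × 94 × 500 = 0.6063 mm.
Let P be the tensile force in the spring. The link extends elastically by PL/(AE) and the spring stretches by P/k; together these equal δ_free.
P [ L/(AE) + 1/k ] = δ_free → P [ 500/(2575×201×10³) + 1/(1200×10³) ] = 0.6063.
P = 0.6063 / 1.799×10⁻⁶ = 336900 N.
σ = P/A = 336900/2575 = 130.9 MPa.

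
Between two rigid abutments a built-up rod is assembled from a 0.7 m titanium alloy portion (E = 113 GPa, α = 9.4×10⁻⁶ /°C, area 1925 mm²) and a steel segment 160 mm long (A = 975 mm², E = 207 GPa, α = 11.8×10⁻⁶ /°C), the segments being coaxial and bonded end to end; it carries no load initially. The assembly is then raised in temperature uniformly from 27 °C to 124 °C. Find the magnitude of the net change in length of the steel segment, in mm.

Free thermal expansion of the whole bar: Σ αᵢΔT Lᵢ = 9.4×10⁻⁶×97×700 + 11.8×10⁻⁶×97×160 = 0.8214 mm.
The walls prevent any net length change, so an axial force P (same in every segment) develops. Compatibility: P · Σ Lᵢ/(AᵢEᵢ) = δ_free.
Σ Lᵢ/(AᵢEᵢ) = 700/(1925×113×10³) + 160/(975×207×10³) = 4.011×10⁻⁶ mm/N.
P = 0.8214 / 4.011×10⁻⁶ = 204800 N = 204.8 kN, compressive.
For the steel segment, free thermal change = 11.8×10⁻⁶×97×160 = 0.1831 mm and elastic change from P = 204800×160/(975×207×10³) = 0.1624 mm; these oppose, so the net change is 0.0208 mm (segment lengthens).

|ΔL| ≈ 0.0208 mm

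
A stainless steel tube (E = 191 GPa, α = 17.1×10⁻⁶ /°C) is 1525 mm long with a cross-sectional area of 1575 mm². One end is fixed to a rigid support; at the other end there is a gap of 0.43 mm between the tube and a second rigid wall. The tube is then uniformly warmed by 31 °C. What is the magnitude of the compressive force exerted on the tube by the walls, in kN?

If the wall were absent the tube would grow by αΔT L = 17.1×10⁻⁶ × 31 × 1525 = 0.8084 mm.
After closing the 0.43 mm clearance, 0.8084 − 0.43 = 0.3784 mm of expansion remains to be suppressed by the wall.
Compatibility: PL/(AE) = 0.3784 mm, so σ = P/A = E × (0.3784/1525) = 47.39 MPa.
Force on the wall = σA = 47.39 × 1575 mm² = 74.64 kN.

P ≈ 74.6 kN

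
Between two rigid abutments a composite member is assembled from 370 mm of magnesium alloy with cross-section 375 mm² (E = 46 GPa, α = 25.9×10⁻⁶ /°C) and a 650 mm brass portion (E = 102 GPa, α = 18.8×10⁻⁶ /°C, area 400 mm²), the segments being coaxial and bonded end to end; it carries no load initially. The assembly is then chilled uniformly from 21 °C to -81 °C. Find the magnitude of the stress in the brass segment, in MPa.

Free thermal contraction of the whole bar: Σ αᵢΔT Lᵢ = 25.9×10⁻⁶×102×370 + 18.8×10⁻⁶×102×650 = 2.224 mm.
The walls prevent any net length change, so an axial force P (same in every segment) develops. Compatibility: P · Σ Lᵢ/(AᵢEᵢ) = δ_free.
Σ Lᵢ/(AᵢEᵢ) = 370/(375×46×10³) + 650/(400×102×10³) = 3.738×10⁻⁵ mm/N.
So P = 2.224 / 3.738×10⁻⁵ = 59.49 kN, tensile.
σ_{brass} = P / A = 59490 / 400 = 148.7 MPa.

σ ≈ 149 MPa (tensile)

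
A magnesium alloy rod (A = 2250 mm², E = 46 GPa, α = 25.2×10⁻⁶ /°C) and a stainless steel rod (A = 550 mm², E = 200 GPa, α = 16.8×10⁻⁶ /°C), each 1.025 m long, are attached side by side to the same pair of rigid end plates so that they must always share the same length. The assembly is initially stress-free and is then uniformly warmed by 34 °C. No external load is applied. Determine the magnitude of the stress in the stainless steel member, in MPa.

Equilibrium of a rigid end plate with no external load gives equal and opposite internal forces ±P in the two members. Since α_{magnesium alloy} > α_{stainless steel}, heating drives the magnesium alloy into compression and the stainless steel into tension.
Setting the final lengths equal and cancelling L: (α₁ − α₂)ΔT = P/(A₁E₁) + P/(A₂E₂).
|α₁ − α₂|·ΔT = 8.4×10⁻⁶ × 34 = 0.0002856.
1/(A₁E₁) + 1/(A₂E₂) = 1/(2250×46×10³) + 1/(550×200×10³) = 1.875×10⁻⁸ N⁻¹.
P = 0.0002856 / 1.875×10⁻⁸ = 15230 N = 15.23 kN.
σ_{stainless steel} = P/A₂ = 15230/550 = 27.69 MPa, tensile.

σ ≈ 27.7 MPa (tensile)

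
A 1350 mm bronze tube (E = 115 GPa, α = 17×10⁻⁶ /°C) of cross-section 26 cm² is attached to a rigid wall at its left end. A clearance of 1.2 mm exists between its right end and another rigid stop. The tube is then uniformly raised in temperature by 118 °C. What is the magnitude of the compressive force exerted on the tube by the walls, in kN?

If the wall were absent the tube would grow by αΔT L = 17×10⁻⁶ × 118 × 1350 = 2.708 mm.
After closing the 1.2 mm clearance, 2.708 − 1.2 = 1.508 mm of expansion remains to be suppressed by the wall.
So σ = E(δ_free − g)/L = 115×10³ × 1.508/1350 = 128.5 MPa.
Force on the wall = σA = 128.5 × 2600 mm² = 334 kN.

P ≈ 334 kN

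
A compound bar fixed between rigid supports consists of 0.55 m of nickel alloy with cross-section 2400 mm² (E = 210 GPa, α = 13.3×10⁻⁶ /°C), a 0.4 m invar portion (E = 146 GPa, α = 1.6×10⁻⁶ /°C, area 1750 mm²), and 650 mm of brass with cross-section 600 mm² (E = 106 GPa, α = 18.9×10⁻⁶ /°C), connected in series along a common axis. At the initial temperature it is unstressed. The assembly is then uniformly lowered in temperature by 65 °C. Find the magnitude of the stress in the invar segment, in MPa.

With the walls removed the bar would change length by δ_free = Σ αᵢΔT Lᵢ = 13.3×10⁻⁶×65×550 + 1.6×10⁻⁶×65×400 + 18.9×10⁻⁶×65×650 = 1.316 mm.
The walls prevent any net length change, so an axial force P (same in every segment) develops. Compatibility: P · Σ Lᵢ/(AᵢEᵢ) = δ_free.
Σ Lᵢ/(AᵢEᵢ) = 550/(2400×210×10³) + 400/(1750×146×10³) + 650/(600×106×10³) = 1.288×10⁻⁵ mm/N.
Hence P = δ_free / Σ(L/AE) = 1.316/1.288×10⁻⁵ = 102.2 kN (tensile).
σ_{invar} = P / A = 102200 / 1750 = 58.38 MPa.

σ ≈ 58.4 MPa (tensile)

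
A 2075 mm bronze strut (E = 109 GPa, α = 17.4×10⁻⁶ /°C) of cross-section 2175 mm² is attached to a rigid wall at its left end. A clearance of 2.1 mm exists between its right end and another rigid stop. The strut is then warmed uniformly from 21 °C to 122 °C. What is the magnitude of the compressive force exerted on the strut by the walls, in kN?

Free thermal elongation = αΔT L = 17.4×10⁻⁶ × 101 × 2075 = 3.647 mm.
The gap closes (δ_free > 2.1 mm) and the wall then resists a further 3.647 − 2.1 = 1.547 mm of expansion.
Compatibility: PL/(AE) = 1.547 mm, so σ = P/A = E × (1.547/2075) = 81.24 MPa.
P = σA = 81.24 × 2175 = 176.7 kN.

P ≈ 177 kN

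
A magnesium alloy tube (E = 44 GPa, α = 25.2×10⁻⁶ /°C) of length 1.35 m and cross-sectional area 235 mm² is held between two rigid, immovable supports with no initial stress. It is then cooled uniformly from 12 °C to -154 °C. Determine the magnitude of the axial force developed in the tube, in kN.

P ≈ 43.3 kN (tensile)

With zero net strain, σ = E·αΔT = 44 GPa × 25.2×10⁻⁶ × 166 = 184.1 MPa.
Axial force P = σA = 184.1 × 235 = 43250 N = 43.25 kN, tensile.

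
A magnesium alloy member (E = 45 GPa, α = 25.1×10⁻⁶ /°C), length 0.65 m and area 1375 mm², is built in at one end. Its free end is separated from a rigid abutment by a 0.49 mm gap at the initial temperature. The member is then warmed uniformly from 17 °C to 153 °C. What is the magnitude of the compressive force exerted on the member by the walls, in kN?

P ≈ 165 kN

Free thermal elongation = αΔT L = 25.1×10⁻⁶ × 136 × 650 = 2.219 mm.
The gap closes (δ_free > 0.49 mm) and the wall then resists a further 2.219 − 0.49 = 1.729 mm of expansion.
So σ = E(δ_free − g)/L = 45×10³ × 1.729/650 = 119.7 MPa.
P = σA = 119.7 × 1375 = 164.6 kN.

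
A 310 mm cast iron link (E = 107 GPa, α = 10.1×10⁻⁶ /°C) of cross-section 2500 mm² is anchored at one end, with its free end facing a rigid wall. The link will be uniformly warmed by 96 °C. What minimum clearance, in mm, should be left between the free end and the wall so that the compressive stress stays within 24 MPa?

g ≈ 0.231 mm

With no wall the link would lengthen by αΔT L = 10.1×10⁻⁶ × 96 × 310 = 0.3006 mm.
A stress of 24 MPa corresponds to the wall pushing the link back by σL/E = 24×310/(107×10³) = 0.06953 mm.
So the gap has to take up the difference, g_min = δ_free − σL/E = 0.3006 − 0.06953 = 0.231 mm.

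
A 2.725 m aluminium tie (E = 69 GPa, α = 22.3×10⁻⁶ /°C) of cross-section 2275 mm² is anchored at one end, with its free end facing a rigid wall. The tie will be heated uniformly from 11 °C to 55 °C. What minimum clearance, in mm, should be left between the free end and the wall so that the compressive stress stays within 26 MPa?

g ≈ 1.65 mm

Free expansion if unrestrained: δ_free = αΔT L = 22.3×10⁻⁶ × 44 × 2725 = 2.674 mm.
At the allowable stress the elastic shortening the wall may impose is σL/E = 26 × 2725 / (69×10³) = 1.027 mm.
So the gap has to take up the difference, g_min = δ_free − σL/E = 2.674 − 1.027 = 1.647 mm.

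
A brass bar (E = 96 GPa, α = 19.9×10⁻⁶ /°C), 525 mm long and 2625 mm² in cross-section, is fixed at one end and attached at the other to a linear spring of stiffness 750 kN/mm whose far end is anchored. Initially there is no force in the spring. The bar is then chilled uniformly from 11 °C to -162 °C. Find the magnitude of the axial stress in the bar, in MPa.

Free thermal contraction: δ_free = αΔT L = 19.9×10⁻⁶ × 173 × 525 = 1.807 mm.
Let P be the tensile force in the spring. The bar extends elastically by PL/(AE) and the spring stretches by P/k; together these equal δ_free.
So P = δ_free / [L/(AE) + 1/k] = 1.807 / [ 525/(2625×96×10³) + 1/(750×10³) ].
P = 1.807 / 3.417×10⁻⁶ = 529000 N.
σ = P/A = 529000/2625 = 201.5 MPa.

σ ≈ 202 MPa (tensile)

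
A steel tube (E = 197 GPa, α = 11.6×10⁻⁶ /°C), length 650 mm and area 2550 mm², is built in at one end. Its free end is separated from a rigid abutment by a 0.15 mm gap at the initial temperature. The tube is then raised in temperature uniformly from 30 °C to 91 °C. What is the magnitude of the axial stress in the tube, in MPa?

If the wall were absent the tube would grow by αΔT L = 11.6×10⁻⁶ × 61 × 650 = 0.4599 mm.
The gap closes (δ_free > 0.15 mm) and the wall then resists a further 0.4599 − 0.15 = 0.3099 mm of expansion.
That suppressed elongation corresponds to σ = E·Δ/L = 197×10³ × 0.3099/650 = 93.94 MPa.

σ ≈ 93.9 MPa (compressive)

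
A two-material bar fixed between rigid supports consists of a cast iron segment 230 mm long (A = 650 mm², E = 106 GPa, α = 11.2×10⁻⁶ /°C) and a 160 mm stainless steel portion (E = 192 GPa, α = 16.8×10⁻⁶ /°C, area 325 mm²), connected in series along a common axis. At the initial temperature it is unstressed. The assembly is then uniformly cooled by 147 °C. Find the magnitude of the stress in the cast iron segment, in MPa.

Free thermal contraction of the whole bar: Σ αᵢΔT Lᵢ = 11.2×10⁻⁶×147×230 + 16.8×10⁻⁶×147×160 = 0.7738 mm.
The walls prevent any net length change, so an axial force P (same in every segment) develops. Compatibility: P · Σ Lᵢ/(AᵢEᵢ) = δ_free.
The series flexibility is Σ Lᵢ/(AᵢEᵢ) = 230/(650×106×10³) + 160/(325×192×10³) = 5.902×10⁻⁶ mm/N.
Hence P = δ_free / Σ(L/AE) = 0.7738/5.902×10⁻⁶ = 131.1 kN (tensile).
σ_{cast iron} = P / A = 131100 / 650 = 201.7 MPa.

σ ≈ 202 MPa (tensile)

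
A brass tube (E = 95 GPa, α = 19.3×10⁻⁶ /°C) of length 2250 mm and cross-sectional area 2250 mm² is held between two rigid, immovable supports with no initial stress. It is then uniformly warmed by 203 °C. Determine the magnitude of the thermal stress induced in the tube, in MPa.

With length fixed, the mechanical strain must cancel the thermal strain αΔT = 19.3×10⁻⁶ × 203 = 3917.9×10⁻⁶.
σ = EαΔT = 95×10³ × 19.3×10⁻⁶ × 203 = 372.2 MPa (compressive; the tube is trying to expand).

σ ≈ 372 MPa (compressive)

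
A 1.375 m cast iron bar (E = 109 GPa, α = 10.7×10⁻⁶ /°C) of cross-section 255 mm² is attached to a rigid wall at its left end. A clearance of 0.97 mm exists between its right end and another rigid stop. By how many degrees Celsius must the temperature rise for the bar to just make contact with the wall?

ΔT ≈ 65.9 °C

The gap closes when αΔT L = 0.97 mm, since the bar is still unstressed at that instant.
So ΔT = g/(αL) = 0.97/(10.7×10⁻⁶ × 1375) = 65.93 °C.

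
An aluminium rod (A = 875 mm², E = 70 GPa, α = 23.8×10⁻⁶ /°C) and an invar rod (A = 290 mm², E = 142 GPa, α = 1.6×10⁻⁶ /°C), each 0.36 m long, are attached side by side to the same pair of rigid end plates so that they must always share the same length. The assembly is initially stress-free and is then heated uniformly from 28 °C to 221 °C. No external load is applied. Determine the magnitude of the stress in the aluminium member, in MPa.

Equilibrium of a rigid end plate with no external load gives equal and opposite internal forces ±P in the two members. Since α_{aluminium} > α_{invar}, heating drives the aluminium into compression and the invar into tension.
Compatibility of the two members (thermal + elastic change equal): (α₁ − α₂)ΔT = P·[1/(A₁E₁) + 1/(A₂E₂)].
|α₁ − α₂|·ΔT = 22.2×10⁻⁶ × 193 = 0.004285.
1/(A₁E₁) + 1/(A₂E₂) = 1/(875×70×10³) + 1/(290×142×10³) = 4.061×10⁻⁸ N⁻¹.
P = 0.004285 / 4.061×10⁻⁸ = 105500 N = 105.5 kN.
σ_{aluminium} = P/A₁ = 105500/875 = 120.6 MPa, compressive.

σ ≈ 121 MPa (compressive)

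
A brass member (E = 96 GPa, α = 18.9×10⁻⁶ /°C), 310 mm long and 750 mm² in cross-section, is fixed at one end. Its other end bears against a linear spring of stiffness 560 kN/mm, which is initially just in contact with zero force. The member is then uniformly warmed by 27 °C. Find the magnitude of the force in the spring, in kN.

P ≈ 26 kN

If the spring were absent the member would lengthen by αΔT L = 18.9×10⁻⁶ × 27 × 310 = 0.1582 mm.
Let P be the compressive force at the spring. The member shortens elastically by PL/(AE) and the spring compresses by P/k; together these equal δ_free.
So P = δ_free / [L/(AE) + 1/k] = 0.1582 / [ 310/(750×96×10³) + 1/(560×10³) ].
P = 0.1582 / 6.091×10⁻⁶ = 25970 N.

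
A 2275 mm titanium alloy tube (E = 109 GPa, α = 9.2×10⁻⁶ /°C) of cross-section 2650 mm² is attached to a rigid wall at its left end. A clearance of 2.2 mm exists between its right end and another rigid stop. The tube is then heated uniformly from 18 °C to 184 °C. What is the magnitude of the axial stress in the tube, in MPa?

Unrestrained expansion: δ_free = αΔT L = 9.2×10⁻⁶ × 166 × 2275 = 3.474 mm.
After closing the 2.2 mm clearance, 3.474 − 2.2 = 1.274 mm of expansion remains to be suppressed by the wall.
Compatibility: PL/(AE) = 1.274 mm, so σ = P/A = E × (1.274/2275) = 61.06 MPa.

σ ≈ 61.1 MPa (compressive)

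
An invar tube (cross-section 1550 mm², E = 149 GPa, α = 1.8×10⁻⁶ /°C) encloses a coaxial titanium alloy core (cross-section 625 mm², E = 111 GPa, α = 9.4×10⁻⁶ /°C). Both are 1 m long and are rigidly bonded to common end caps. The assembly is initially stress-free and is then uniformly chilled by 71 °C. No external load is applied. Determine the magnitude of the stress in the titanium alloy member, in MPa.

σ ≈ 46.1 MPa (tensile)

Equilibrium of a rigid end plate with no external load gives equal and opposite internal forces ±P in the two members. Since α_{titanium alloy} > α_{invar}, cooling drives the titanium alloy into tension and the invar into compression.
Compatibility of the two members (thermal + elastic change equal): (α₁ − α₂)ΔT = P·[1/(A₁E₁) + 1/(A₂E₂)].
|α₁ − α₂|·ΔT = 7.6×10⁻⁶ × 71 = 0.0005396.
1/(A₁E₁) + 1/(A₂E₂) = 1/(1550×149×10³) + 1/(625×111×10³) = 1.874×10⁻⁸ N⁻¹.
So P = 0.0005396 / 1.874×10⁻⁸ = 28.79 kN.
σ_{titanium alloy} = P/A₂ = 28790/625 = 46.06 MPa, tensile.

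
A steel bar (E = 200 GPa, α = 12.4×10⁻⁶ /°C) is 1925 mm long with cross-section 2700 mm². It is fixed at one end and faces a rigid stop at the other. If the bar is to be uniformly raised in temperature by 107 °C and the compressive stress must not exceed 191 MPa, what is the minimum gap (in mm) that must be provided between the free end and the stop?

g ≈ 0.716 mm

Free expansion if unrestrained: δ_free = αΔT L = 12.4×10⁻⁶ × 107 × 1925 = 2.554 mm.
At the allowable stress the elastic shortening the wall may impose is σL/E = 191 × 1925 / (200×10³) = 1.838 mm.
The gap must absorb the remainder: g_min = 2.554 − 1.838 = 0.7157 mm.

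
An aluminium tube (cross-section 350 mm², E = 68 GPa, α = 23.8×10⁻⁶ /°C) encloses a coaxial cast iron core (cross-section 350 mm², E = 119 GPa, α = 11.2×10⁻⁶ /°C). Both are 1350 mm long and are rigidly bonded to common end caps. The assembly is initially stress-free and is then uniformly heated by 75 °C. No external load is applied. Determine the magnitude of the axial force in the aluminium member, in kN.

Equilibrium of a rigid end plate with no external load gives equal and opposite internal forces ±P in the two members. Since α_{aluminium} > α_{cast iron}, heating drives the aluminium into compression and the cast iron into tension.
Compatibility of the two members (thermal + elastic change equal): (α₁ − α₂)ΔT = P·[1/(A₁E₁) + 1/(A₂E₂)].
|α₁ − α₂|·ΔT = 12.6×10⁻⁶ × 75 = 0.000945.
1/(A₁E₁) + 1/(A₂E₂) = 1/(350×68×10³) + 1/(350×119×10³) = 6.603×10⁻⁸ N⁻¹.
So P = 0.000945 / 6.603×10⁻⁸ = 14.31 kN.

P ≈ 14.3 kN (compressive in the aluminium)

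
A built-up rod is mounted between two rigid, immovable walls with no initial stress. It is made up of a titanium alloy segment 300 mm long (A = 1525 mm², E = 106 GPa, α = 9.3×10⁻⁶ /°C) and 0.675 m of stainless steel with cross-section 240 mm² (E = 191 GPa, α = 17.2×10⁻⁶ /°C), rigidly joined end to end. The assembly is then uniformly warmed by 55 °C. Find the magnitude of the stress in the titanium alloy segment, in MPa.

σ ≈ 31.3 MPa (compressive)

Free thermal expansion of the whole bar: Σ αᵢΔT Lᵢ = 9.3×10⁻⁶×55×300 + 17.2×10⁻⁶×55×675 = 0.792 mm.
Since the ends are fixed, an axial force P builds up, equal in every segment, with P · Σ Lᵢ/(AᵢEᵢ) = δ_free.
The series flexibility is Σ Lᵢ/(AᵢEᵢ) = 300/(1525×106×10³) + 675/(240×191×10³) = 1.658×10⁻⁵ mm/N.
P = 0.792 / 1.658×10⁻⁵ = 47770 N = 47.77 kN, compressive.
σ_{titanium alloy} = P / A = 47770 / 1525 = 31.32 MPa.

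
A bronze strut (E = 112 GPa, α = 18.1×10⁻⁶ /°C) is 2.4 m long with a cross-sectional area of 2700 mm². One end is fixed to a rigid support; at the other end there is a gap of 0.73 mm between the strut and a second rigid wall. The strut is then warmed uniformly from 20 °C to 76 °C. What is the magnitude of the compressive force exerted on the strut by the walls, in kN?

P ≈ 215 kN

If the wall were absent the strut would grow by αΔT L = 18.1×10⁻⁶ × 56 × 2400 = 2.433 mm.
The gap closes (δ_free > 0.73 mm) and the wall then resists a further 2.433 − 0.73 = 1.703 mm of expansion.
So σ = E(δ_free − g)/L = 112×10³ × 1.703/2400 = 79.46 MPa.
Force on the wall = σA = 79.46 × 2700 mm² = 214.5 kN.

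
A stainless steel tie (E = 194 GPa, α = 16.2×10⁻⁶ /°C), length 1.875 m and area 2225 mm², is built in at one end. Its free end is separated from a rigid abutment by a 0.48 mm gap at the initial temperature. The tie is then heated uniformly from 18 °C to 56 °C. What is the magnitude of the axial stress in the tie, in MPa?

σ ≈ 69.8 MPa (compressive)

Free thermal elongation = αΔT L = 16.2×10⁻⁶ × 38 × 1875 = 1.154 mm.
After closing the 0.48 mm clearance, 1.154 − 0.48 = 0.6742 mm of expansion remains to be suppressed by the wall.
So σ = E(δ_free − g)/L = 194×10³ × 0.6742/1875 = 69.76 MPa.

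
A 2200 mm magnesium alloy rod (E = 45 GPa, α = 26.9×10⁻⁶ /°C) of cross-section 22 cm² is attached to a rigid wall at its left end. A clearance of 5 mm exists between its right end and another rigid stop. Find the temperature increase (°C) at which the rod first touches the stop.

The gap closes when αΔT L = 5 mm, since the rod is still unstressed at that instant.
So ΔT = g/(αL) = 5/(26.9×10⁻⁶ × 2200) = 84.49 °C.

ΔT ≈ 84.5 °C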